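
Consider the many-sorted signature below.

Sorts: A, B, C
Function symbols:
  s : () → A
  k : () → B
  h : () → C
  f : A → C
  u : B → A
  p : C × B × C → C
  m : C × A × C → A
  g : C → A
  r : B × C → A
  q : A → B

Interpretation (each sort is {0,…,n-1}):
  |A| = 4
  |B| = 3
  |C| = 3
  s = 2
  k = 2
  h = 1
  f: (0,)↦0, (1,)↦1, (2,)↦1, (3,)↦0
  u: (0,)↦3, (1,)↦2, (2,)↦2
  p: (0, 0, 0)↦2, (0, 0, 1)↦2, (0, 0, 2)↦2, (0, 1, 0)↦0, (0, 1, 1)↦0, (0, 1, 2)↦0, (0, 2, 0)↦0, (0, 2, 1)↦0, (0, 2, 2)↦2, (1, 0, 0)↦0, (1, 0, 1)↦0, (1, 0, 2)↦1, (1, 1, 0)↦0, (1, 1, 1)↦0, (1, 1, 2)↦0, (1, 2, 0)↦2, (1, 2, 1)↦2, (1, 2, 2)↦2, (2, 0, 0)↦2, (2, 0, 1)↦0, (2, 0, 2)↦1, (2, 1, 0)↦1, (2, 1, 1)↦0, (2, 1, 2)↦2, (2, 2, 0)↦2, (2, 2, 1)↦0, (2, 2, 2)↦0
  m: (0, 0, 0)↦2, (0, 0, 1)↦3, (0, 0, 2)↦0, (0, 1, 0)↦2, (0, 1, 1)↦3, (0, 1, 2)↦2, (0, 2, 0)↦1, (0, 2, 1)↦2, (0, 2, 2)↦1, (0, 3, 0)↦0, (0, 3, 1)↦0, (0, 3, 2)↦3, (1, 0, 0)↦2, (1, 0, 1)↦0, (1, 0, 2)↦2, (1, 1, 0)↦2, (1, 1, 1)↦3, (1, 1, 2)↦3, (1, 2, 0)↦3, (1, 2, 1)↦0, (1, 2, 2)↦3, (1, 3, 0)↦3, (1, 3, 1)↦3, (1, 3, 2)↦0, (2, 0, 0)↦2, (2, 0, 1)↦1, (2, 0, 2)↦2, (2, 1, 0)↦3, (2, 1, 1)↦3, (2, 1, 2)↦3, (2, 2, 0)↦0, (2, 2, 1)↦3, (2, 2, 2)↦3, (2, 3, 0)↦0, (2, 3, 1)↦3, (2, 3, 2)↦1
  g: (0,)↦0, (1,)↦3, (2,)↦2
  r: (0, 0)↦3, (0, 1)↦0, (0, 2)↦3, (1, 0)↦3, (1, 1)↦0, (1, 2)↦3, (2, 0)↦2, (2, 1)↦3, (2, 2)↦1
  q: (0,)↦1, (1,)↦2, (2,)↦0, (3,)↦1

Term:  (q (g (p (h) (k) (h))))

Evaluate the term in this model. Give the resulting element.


value = 0

  h = 1
  k = 2
  h = 1
  (p (h) (k) (h)) = p(1, 2, 1) = 2
  (g (p (h) (k) (h))) = g(2,) = 2
  (q (g (p (h) (k) (h)))) = q(2,) = 0


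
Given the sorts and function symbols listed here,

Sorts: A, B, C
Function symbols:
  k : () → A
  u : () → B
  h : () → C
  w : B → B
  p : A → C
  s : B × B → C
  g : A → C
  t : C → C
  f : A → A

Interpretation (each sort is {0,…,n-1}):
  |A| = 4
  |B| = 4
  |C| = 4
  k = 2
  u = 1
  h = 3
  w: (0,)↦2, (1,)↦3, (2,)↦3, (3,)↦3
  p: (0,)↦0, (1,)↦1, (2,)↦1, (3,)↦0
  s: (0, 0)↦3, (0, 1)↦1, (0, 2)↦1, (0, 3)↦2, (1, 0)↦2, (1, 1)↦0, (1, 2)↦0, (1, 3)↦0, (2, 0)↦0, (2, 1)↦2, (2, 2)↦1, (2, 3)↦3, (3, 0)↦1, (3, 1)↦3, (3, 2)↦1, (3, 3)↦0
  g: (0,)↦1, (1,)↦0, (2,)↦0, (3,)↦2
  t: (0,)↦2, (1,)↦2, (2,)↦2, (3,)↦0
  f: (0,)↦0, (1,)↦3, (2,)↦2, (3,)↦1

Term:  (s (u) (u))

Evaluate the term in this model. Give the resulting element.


  u = 1
  u = 1
  (s (u) (u)) = s(1, 1) = 0

value = 0


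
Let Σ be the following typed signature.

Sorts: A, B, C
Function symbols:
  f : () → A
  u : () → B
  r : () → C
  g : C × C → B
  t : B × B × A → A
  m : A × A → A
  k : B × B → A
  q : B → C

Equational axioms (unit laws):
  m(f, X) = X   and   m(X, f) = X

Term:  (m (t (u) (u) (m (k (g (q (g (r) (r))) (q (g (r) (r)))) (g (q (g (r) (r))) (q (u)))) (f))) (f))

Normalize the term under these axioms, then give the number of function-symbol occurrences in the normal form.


size = 20

1. (m (t (u) (u) (m (k (g (q (g (r) (r))) (q (g (r) (r)))) (g (q (g (r) (r))) (q (u)))) (f))) (f))  →  (t (u) (u) (m (k (g (q (g (r) (r))) (q (g (r) (r)))) (g (q (g (r) (r))) (q (u)))) (f)))
2. (t (u) (u) (m (k (g (q (g (r) (r))) (q (g (r) (r)))) (g (q (g (r) (r))) (q (u)))) (f)))  →  (t (u) (u) (k (g (q (g (r) (r))) (q (g (r) (r)))) (g (q (g (r) (r))) (q (u)))))
normal form: (t (u) (u) (k (g (q (g (r) (r))) (q (g (r) (r)))) (g (q (g (r) (r))) (q (u)))))


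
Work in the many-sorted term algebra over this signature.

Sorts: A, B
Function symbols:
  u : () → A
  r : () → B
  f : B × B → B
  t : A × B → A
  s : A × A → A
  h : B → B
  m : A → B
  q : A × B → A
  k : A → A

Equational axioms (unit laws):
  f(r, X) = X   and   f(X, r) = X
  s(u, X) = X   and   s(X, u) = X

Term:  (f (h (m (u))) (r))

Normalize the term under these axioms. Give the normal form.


normal form = (h (m (u)))

1. (f (h (m (u))) (r))  →  (h (m (u)))


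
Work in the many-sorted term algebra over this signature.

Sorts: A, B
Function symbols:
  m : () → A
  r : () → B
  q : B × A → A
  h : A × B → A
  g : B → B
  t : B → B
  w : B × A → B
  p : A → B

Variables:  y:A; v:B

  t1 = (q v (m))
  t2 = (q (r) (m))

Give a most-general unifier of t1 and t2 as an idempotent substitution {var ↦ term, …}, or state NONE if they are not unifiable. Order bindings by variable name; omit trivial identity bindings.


{v ↦ (r)}


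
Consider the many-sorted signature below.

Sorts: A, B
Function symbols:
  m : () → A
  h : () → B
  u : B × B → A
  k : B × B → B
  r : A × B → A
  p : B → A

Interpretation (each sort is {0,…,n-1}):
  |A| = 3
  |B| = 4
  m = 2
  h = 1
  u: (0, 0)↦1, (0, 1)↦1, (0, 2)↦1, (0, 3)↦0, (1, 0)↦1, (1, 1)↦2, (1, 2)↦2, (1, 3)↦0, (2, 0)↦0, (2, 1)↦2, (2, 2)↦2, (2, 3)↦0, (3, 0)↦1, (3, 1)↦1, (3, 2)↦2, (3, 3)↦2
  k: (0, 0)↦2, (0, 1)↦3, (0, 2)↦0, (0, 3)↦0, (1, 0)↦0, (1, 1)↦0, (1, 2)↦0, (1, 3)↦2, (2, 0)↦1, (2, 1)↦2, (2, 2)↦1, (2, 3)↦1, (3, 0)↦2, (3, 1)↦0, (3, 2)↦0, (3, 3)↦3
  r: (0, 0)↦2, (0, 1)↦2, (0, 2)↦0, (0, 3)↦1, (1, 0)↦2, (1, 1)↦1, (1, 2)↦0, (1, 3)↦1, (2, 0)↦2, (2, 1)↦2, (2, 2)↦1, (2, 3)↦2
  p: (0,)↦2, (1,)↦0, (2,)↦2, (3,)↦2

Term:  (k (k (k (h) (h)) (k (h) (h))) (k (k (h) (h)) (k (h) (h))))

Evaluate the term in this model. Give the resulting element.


value = 1

  h = 1
  h = 1
  (k (h) (h)) = k(1, 1) = 0
  h = 1
  h = 1
  (k (h) (h)) = k(1, 1) = 0
  (k (k (h) (h)) (k (h) (h))) = k(0, 0) = 2
  h = 1
  h = 1
  (k (h) (h)) = k(1, 1) = 0
  h = 1
  h = 1
  (k (h) (h)) = k(1, 1) = 0
  (k (k (h) (h)) (k (h) (h))) = k(0, 0) = 2
  (k (k (k (h) (h)) (k (h) (h))) (k (k (h) (h)) (k (h) (h)))) = k(2, 2) = 1


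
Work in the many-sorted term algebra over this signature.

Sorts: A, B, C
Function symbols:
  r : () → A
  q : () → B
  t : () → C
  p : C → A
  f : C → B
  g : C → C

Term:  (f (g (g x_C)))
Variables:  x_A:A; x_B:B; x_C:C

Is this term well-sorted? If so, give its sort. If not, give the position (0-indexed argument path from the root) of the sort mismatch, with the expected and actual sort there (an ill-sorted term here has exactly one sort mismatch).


well-sorted; sort = B

      x_C : C
    (g x_C) : C
  (g (g x_C)) : C
(f (g (g x_C))) : B


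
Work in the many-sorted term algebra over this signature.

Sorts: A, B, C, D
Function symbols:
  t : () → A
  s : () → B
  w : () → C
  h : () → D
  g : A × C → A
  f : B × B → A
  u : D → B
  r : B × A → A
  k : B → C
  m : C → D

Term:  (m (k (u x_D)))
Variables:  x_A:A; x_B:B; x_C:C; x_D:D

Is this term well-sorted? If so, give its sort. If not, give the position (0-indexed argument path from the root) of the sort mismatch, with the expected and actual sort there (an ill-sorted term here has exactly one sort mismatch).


well-sorted; sort = D

      x_D : D
    (u x_D) : B
  (k (u x_D)) : C
(m (k (u x_D))) : D


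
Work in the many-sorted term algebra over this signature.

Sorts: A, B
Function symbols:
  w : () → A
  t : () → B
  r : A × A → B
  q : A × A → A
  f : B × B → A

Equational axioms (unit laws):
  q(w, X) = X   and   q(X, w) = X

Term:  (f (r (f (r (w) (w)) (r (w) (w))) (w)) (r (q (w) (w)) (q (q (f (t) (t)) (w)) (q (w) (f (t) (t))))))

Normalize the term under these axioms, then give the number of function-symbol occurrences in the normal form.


1. (f (r (f (r (w) (w)) (r (w) (w))) (w)) (r (q (w) (w)) (q (q (f (t) (t)) (w)) (q (w) (f (t) (t))))))  →  (f (r (f (r (w) (w)) (r (w) (w))) (w)) (r (w) (q (q (f (t) (t)) (w)) (q (w) (f (t) (t))))))
2. (f (r (f (r (w) (w)) (r (w) (w))) (w)) (r (w) (q (q (f (t) (t)) (w)) (q (w) (f (t) (t))))))  →  (f (r (f (r (w) (w)) (r (w) (w))) (w)) (r (w) (q (f (t) (t)) (q (w) (f (t) (t))))))
3. (f (r (f (r (w) (w)) (r (w) (w))) (w)) (r (w) (q (f (t) (t)) (q (w) (f (t) (t))))))  →  (f (r (f (r (w) (w)) (r (w) (w))) (w)) (r (w) (q (f (t) (t)) (f (t) (t)))))
normal form: (f (r (f (r (w) (w)) (r (w) (w))) (w)) (r (w) (q (f (t) (t)) (f (t) (t)))))

size = 19


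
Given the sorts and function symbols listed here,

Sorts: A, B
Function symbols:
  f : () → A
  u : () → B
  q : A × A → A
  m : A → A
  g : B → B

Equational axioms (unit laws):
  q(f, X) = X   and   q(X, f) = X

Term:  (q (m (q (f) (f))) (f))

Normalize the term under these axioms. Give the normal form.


1. (q (m (q (f) (f))) (f))  →  (m (q (f) (f)))
2. (m (q (f) (f)))  →  (m (f))

normal form = (m (f))


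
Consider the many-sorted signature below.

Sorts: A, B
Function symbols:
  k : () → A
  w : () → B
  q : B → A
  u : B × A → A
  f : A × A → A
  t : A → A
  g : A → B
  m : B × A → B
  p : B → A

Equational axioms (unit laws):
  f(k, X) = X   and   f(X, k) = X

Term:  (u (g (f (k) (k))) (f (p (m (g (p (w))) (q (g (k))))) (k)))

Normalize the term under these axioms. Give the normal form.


1. (u (g (f (k) (k))) (f (p (m (g (p (w))) (q (g (k))))) (k)))  →  (u (g (k)) (f (p (m (g (p (w))) (q (g (k))))) (k)))
2. (u (g (k)) (f (p (m (g (p (w))) (q (g (k))))) (k)))  →  (u (g (k)) (p (m (g (p (w))) (q (g (k))))))

normal form = (u (g (k)) (p (m (g (p (w))) (q (g (k))))))


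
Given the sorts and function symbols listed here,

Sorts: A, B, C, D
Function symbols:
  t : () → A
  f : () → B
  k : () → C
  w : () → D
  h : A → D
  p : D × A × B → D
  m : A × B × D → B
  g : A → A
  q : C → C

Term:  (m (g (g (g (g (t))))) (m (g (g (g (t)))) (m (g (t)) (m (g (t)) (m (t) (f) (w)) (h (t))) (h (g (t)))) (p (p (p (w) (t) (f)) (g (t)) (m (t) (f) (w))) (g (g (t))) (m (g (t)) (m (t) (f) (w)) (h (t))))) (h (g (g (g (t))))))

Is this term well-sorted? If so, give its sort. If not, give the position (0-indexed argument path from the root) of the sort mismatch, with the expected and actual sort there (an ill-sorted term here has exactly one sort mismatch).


          (t) : A
        (g (t)) : A
      (g (g (t))) : A
    (g (g (g (t)))) : A
  (g (g (g (g (t))))) : A
          (t) : A
        (g (t)) : A
      (g (g (t))) : A
    (g (g (g (t)))) : A
        (t) : A
      (g (t)) : A
          (t) : A
        (g (t)) : A
          (t) : A
          (f) : B
          (w) : D
        (m (t) (f) (w)) : B
          (t) : A
        (h (t)) : D
      (m (g (t)) (m (t) (f) (w)) (h (t))) : B
          (t) : A
        (g (t)) : A
      (h (g (t))) : D
    (m (g (t)) (m (g (t)) (m (t) (f) (w)) (h (t))) (h (g (t)))) : B
          (w) : D
          (t) : A
          (f) : B
        (p (w) (t) (f)) : D
          (t) : A
        (g (t)) : A
          (t) : A
          (f) : B
          (w) : D
        (m (t) (f) (w)) : B
      (p (p (w) (t) (f)) (g (t)) (m (t) (f) (w))) : D
          (t) : A
        (g (t)) : A
      (g (g (t))) : A
          (t) : A
        (g (t)) : A
          (t) : A
          (f) : B
          (w) : D
        (m (t) (f) (w)) : B
          (t) : A
        (h (t)) : D
      (m (g (t)) (m (t) (f) (w)) (h (t))) : B
    (p (p (p (w) (t) (f)) (g (t)) (m (t) (f) (w))) (g (g (t))) (m (g (t)) (m (t) (f) (w)) (h (t)))) : D
  (m (g (g (g (t)))) (m (g (t)) (m (g (t)) (m (t) (f) (w)) (h (t))) (h (g (t)))) (p (p (p (w) (t) (f)) (g (t)) (m (t) (f) (w))) (g (g (t))) (m (g (t)) (m (t) (f) (w)) (h (t))))) : B
          (t) : A
        (g (t)) : A
      (g (g (t))) : A
    (g (g (g (t)))) : A
  (h (g (g (g (t))))) : D
(m (g (g (g (g (t))))) (m (g (g (g (t)))) (m (g (t)) (m (g (t)) (m (t) (f) (w)) (h (t))) (h (g (t)))) (p (p (p (w) (t) (f)) (g (t)) (m (t) (f) (w))) (g (g (t))) (m (g (t)) (m (t) (f) (w)) (h (t))))) (h (g (g (g (t)))))) : B

well-sorted; sort = B


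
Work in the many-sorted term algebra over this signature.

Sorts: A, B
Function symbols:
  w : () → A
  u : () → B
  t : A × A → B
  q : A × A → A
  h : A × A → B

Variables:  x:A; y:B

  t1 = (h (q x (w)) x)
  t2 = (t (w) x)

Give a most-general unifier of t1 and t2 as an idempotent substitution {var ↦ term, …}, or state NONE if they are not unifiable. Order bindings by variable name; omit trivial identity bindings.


head clash or occurs-check failure — not unifiable

NONE (not unifiable)


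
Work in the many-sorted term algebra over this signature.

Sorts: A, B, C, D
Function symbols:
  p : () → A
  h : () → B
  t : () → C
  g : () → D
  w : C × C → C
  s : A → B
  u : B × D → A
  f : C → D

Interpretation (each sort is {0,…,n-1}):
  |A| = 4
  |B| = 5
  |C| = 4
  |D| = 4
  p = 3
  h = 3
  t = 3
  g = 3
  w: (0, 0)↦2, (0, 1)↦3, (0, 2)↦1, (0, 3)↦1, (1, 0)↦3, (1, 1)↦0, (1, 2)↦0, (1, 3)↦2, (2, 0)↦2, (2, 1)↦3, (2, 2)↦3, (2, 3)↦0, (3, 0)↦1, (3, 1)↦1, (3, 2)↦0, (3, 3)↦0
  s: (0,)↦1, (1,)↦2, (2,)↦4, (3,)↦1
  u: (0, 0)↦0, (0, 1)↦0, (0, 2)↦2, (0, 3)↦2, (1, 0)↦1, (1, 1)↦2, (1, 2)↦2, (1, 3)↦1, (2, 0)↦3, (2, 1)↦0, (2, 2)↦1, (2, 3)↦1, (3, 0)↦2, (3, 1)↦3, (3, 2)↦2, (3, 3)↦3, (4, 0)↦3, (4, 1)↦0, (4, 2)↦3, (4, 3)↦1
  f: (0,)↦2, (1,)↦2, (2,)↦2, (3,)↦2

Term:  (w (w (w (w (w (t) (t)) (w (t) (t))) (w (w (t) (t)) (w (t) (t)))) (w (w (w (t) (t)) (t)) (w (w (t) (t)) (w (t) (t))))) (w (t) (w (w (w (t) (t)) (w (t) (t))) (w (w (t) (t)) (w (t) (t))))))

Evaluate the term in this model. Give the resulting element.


  t = 3
  t = 3
  (w (t) (t)) = w(3, 3) = 0
  t = 3
  t = 3
  (w (t) (t)) = w(3, 3) = 0
  (w (w (t) (t)) (w (t) (t))) = w(0, 0) = 2
  t = 3
  t = 3
  (w (t) (t)) = w(3, 3) = 0
  t = 3
  t = 3
  (w (t) (t)) = w(3, 3) = 0
  (w (w (t) (t)) (w (t) (t))) = w(0, 0) = 2
  (w (w (w (t) (t)) (w (t) (t))) (w (w (t) (t)) (w (t) (t)))) = w(2, 2) = 3
  t = 3
  t = 3
  (w (t) (t)) = w(3, 3) = 0
  t = 3
  (w (w (t) (t)) (t)) = w(0, 3) = 1
  t = 3
  t = 3
  (w (t) (t)) = w(3, 3) = 0
  t = 3
  t = 3
  (w (t) (t)) = w(3, 3) = 0
  (w (w (t) (t)) (w (t) (t))) = w(0, 0) = 2
  (w (w (w (t) (t)) (t)) (w (w (t) (t)) (w (t) (t)))) = w(1, 2) = 0
  (w (w (w (w (t) (t)) (w (t) (t))) (w (w (t) (t)) (w (t) (t)))) (w (w (w (t) (t)) (t)) (w (w (t) (t)) (w (t) (t))))) = w(3, 0) = 1
  t = 3
  t = 3
  t = 3
  (w (t) (t)) = w(3, 3) = 0
  t = 3
  t = 3
  (w (t) (t)) = w(3, 3) = 0
  (w (w (t) (t)) (w (t) (t))) = w(0, 0) = 2
  t = 3
  t = 3
  (w (t) (t)) = w(3, 3) = 0
  t = 3
  t = 3
  (w (t) (t)) = w(3, 3) = 0
  (w (w (t) (t)) (w (t) (t))) = w(0, 0) = 2
  (w (w (w (t) (t)) (w (t) (t))) (w (w (t) (t)) (w (t) (t)))) = w(2, 2) = 3
  (w (t) (w (w (w (t) (t)) (w (t) (t))) (w (w (t) (t)) (w (t) (t))))) = w(3, 3) = 0
  (w (w (w (w (w (t) (t)) (w (t) (t))) (w (w (t) (t)) (w (t) (t)))) (w (w (w (t) (t)) (t)) (w (w (t) (t)) (w (t) (t))))) (w (t) (w (w (w (t) (t)) (w (t) (t))) (w (w (t) (t)) (w (t) (t)))))) = w(1, 0) = 3

value = 3


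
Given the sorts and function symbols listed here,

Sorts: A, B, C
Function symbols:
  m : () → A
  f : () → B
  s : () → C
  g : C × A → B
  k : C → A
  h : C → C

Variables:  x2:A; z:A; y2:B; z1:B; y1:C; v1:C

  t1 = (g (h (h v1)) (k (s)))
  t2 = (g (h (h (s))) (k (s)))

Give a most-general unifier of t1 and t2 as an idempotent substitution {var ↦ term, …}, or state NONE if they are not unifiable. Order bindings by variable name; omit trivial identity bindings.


{v1 ↦ (s)}


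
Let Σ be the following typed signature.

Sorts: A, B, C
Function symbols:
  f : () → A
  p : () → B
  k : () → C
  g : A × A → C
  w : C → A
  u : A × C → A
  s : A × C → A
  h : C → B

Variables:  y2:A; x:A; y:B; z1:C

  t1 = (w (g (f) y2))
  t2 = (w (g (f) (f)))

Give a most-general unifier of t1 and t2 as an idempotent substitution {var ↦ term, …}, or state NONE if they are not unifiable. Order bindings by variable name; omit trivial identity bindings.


{y2 ↦ (f)}


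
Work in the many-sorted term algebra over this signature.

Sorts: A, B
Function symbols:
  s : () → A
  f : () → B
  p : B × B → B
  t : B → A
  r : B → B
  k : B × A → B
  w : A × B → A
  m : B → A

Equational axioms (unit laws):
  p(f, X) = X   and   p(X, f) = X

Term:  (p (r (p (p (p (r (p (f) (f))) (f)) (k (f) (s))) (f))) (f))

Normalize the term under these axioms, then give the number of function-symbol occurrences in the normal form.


1. (p (r (p (p (p (r (p (f) (f))) (f)) (k (f) (s))) (f))) (f))  →  (r (p (p (p (r (p (f) (f))) (f)) (k (f) (s))) (f)))
2. (r (p (p (p (r (p (f) (f))) (f)) (k (f) (s))) (f)))  →  (r (p (p (r (p (f) (f))) (f)) (k (f) (s))))
3. (r (p (p (r (p (f) (f))) (f)) (k (f) (s))))  →  (r (p (r (p (f) (f))) (k (f) (s))))
4. (r (p (r (p (f) (f))) (k (f) (s))))  →  (r (p (r (f)) (k (f) (s))))
normal form: (r (p (r (f)) (k (f) (s))))

size = 7


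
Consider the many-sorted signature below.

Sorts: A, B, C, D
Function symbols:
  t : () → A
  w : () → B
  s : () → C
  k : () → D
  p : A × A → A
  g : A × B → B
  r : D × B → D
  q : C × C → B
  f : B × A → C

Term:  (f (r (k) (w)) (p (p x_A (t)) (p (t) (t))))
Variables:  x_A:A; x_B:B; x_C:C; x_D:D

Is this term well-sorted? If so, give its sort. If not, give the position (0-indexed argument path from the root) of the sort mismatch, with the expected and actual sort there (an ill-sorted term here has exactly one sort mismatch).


    (k) : D
    (w) : B
  (r (k) (w)) : D
      x_A : A
      (t) : A
    (p x_A (t)) : A
      (t) : A
      (t) : A
    (p (t) (t)) : A
  (p (p x_A (t)) (p (t) (t))) : A
(f (r (k) (w)) (p (p x_A (t)) (p (t) (t)))) : ✗ arg 0 at [0] has sort D, expected B

ill-sorted at position [0]: expected B, got D


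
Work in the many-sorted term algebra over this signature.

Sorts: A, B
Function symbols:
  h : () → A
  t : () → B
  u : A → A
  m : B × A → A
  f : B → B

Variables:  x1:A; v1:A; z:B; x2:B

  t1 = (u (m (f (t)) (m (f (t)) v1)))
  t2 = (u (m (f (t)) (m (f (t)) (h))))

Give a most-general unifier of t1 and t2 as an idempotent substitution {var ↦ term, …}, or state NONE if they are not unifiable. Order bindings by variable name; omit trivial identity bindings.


{v1 ↦ (h)}


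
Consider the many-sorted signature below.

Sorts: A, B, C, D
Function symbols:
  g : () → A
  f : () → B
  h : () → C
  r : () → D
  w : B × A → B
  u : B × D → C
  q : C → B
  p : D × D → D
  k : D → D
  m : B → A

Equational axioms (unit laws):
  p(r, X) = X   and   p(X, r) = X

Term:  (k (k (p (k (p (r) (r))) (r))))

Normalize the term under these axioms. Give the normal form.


normal form = (k (k (k (r))))

1. (k (k (p (k (p (r) (r))) (r))))  →  (k (k (k (p (r) (r)))))
2. (k (k (k (p (r) (r)))))  →  (k (k (k (r))))


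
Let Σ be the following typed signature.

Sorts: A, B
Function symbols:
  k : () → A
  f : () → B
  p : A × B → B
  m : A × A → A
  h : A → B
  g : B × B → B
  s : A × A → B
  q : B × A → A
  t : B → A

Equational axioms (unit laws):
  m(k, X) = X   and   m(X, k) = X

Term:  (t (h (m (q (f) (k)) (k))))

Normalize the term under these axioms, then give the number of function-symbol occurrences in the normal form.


1. (t (h (m (q (f) (k)) (k))))  →  (t (h (q (f) (k))))
normal form: (t (h (q (f) (k))))

size = 5


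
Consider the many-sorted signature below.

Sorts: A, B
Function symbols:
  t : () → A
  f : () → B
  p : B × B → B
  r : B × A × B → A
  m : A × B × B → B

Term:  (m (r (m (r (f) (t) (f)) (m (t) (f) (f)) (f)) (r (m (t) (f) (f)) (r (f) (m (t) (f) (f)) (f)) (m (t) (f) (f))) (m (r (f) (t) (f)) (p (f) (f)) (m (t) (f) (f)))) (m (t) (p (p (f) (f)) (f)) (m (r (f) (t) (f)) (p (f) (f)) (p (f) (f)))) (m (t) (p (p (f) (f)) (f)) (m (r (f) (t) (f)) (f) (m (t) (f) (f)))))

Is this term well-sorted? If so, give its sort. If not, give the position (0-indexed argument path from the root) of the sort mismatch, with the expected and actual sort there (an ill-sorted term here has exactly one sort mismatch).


ill-sorted at position [0, 1, 1, 1]: expected A, got B

        (f) : B
        (t) : A
        (f) : B
      (r (f) (t) (f)) : A
        (t) : A
        (f) : B
        (f) : B
      (m (t) (f) (f)) : B
      (f) : B
    (m (r (f) (t) (f)) (m (t) (f) (f)) (f)) : B
        (t) : A
        (f) : B
        (f) : B
      (m (t) (f) (f)) : B
        (f) : B
          (t) : A
          (f) : B
          (f) : B
        (m (t) (f) (f)) : B
        (f) : B
      (r (f) (m (t) (f) (f)) (f)) : ✗ arg 1 at [0, 1, 1, 1] has sort B, expected A
        (t) : A
        (f) : B
        (f) : B
      (m (t) (f) (f)) : B
        (f) : B
        (t) : A
        (f) : B
      (r (f) (t) (f)) : A
        (f) : B
        (f) : B
      (p (f) (f)) : B
        (t) : A
        (f) : B
        (f) : B
      (m (t) (f) (f)) : B
    (m (r (f) (t) (f)) (p (f) (f)) (m (t) (f) (f))) : B
    (t) : A
        (f) : B
        (f) : B
      (p (f) (f)) : B
      (f) : B
    (p (p (f) (f)) (f)) : B
        (f) : B
        (t) : A
        (f) : B
      (r (f) (t) (f)) : A
        (f) : B
        (f) : B
      (p (f) (f)) : B
        (f) : B
        (f) : B
      (p (f) (f)) : B
    (m (r (f) (t) (f)) (p (f) (f)) (p (f) (f))) : B
  (m (t) (p (p (f) (f)) (f)) (m (r (f) (t) (f)) (p (f) (f)) (p (f) (f)))) : B
    (t) : A
        (f) : B
        (f) : B
      (p (f) (f)) : B
      (f) : B
    (p (p (f) (f)) (f)) : B
        (f) : B
        (t) : A
        (f) : B
      (r (f) (t) (f)) : A
      (f) : B
        (t) : A
        (f) : B
        (f) : B
      (m (t) (f) (f)) : B
    (m (r (f) (t) (f)) (f) (m (t) (f) (f))) : B
  (m (t) (p (p (f) (f)) (f)) (m (r (f) (t) (f)) (f) (m (t) (f) (f)))) : B


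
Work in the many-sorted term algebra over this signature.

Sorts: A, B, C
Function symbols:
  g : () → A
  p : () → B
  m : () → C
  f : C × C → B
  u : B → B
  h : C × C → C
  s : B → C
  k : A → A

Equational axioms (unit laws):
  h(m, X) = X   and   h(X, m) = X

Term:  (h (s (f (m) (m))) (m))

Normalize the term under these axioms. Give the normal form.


normal form = (s (f (m) (m)))

1. (h (s (f (m) (m))) (m))  →  (s (f (m) (m)))


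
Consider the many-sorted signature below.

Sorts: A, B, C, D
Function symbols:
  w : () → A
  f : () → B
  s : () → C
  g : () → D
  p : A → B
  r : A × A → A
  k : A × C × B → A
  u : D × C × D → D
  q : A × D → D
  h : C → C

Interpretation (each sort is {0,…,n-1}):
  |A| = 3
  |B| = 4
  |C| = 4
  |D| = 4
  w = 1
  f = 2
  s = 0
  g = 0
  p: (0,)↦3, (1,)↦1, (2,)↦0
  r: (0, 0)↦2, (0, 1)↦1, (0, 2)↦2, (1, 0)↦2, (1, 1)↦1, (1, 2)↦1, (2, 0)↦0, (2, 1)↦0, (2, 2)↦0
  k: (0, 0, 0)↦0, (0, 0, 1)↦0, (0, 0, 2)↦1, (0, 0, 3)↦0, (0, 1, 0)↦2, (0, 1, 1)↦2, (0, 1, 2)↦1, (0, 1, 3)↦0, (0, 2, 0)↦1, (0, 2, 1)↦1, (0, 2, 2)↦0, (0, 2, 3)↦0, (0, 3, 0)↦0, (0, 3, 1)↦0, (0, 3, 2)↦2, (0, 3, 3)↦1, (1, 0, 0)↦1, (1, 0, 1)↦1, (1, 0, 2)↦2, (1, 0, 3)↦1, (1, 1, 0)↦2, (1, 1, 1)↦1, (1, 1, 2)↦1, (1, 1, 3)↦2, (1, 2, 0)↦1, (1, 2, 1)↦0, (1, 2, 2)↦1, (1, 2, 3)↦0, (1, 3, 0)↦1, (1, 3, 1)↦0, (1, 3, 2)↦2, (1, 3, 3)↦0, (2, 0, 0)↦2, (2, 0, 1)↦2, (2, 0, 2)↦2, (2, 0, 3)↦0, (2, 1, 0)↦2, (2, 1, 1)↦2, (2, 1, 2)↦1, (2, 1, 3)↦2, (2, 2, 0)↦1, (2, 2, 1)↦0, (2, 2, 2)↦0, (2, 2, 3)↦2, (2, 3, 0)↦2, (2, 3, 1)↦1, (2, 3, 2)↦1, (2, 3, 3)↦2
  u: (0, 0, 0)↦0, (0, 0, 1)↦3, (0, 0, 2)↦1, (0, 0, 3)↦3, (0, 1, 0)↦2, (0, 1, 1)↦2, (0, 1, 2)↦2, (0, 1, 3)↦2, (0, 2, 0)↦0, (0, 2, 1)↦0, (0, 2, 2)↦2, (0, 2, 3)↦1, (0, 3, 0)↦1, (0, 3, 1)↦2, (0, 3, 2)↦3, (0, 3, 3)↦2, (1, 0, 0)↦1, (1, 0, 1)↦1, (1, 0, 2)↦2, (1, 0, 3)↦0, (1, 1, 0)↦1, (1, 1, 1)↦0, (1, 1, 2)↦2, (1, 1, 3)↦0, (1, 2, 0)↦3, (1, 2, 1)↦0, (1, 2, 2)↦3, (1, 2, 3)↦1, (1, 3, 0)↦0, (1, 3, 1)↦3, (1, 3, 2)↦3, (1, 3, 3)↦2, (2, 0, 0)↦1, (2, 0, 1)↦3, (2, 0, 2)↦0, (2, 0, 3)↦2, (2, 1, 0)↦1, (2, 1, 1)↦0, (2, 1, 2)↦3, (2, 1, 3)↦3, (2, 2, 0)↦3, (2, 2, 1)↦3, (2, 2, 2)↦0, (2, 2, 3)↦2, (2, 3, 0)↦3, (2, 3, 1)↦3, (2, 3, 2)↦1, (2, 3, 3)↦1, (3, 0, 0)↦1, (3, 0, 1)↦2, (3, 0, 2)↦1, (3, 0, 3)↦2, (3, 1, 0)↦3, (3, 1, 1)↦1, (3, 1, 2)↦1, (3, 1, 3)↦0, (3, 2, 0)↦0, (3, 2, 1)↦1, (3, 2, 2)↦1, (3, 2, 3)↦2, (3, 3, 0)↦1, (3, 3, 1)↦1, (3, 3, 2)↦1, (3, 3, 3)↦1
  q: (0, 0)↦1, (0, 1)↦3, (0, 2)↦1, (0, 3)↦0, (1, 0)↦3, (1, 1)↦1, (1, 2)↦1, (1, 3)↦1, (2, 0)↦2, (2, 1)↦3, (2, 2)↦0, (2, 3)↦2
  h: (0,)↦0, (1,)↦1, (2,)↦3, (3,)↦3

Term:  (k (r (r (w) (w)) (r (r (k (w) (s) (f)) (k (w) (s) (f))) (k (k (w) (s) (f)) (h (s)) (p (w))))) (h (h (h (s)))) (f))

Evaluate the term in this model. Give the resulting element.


  w = 1
  w = 1
  (r (w) (w)) = r(1, 1) = 1
  w = 1
  s = 0
  f = 2
  (k (w) (s) (f)) = k(1, 0, 2) = 2
  w = 1
  s = 0
  f = 2
  (k (w) (s) (f)) = k(1, 0, 2) = 2
  (r (k (w) (s) (f)) (k (w) (s) (f))) = r(2, 2) = 0
  w = 1
  s = 0
  f = 2
  (k (w) (s) (f)) = k(1, 0, 2) = 2
  s = 0
  (h (s)) = h(0,) = 0
  w = 1
  (p (w)) = p(1,) = 1
  (k (k (w) (s) (f)) (h (s)) (p (w))) = k(2, 0, 1) = 2
  (r (r (k (w) (s) (f)) (k (w) (s) (f))) (k (k (w) (s) (f)) (h (s)) (p (w)))) = r(0, 2) = 2
  (r (r (w) (w)) (r (r (k (w) (s) (f)) (k (w) (s) (f))) (k (k (w) (s) (f)) (h (s)) (p (w))))) = r(1, 2) = 1
  s = 0
  (h (s)) = h(0,) = 0
  (h (h (s))) = h(0,) = 0
  (h (h (h (s)))) = h(0,) = 0
  f = 2
  (k (r (r (w) (w)) (r (r (k (w) (s) (f)) (k (w) (s) (f))) (k (k (w) (s) (f)) (h (s)) (p (w))))) (h (h (h (s)))) (f)) = k(1, 0, 2) = 2

value = 2


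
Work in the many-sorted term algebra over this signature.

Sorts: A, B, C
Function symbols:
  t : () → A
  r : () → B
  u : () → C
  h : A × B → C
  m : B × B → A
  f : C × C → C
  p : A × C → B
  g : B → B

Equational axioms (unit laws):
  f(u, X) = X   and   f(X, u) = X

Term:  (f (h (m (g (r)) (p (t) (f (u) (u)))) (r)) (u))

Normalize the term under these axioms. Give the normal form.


normal form = (h (m (g (r)) (p (t) (u))) (r))

1. (f (h (m (g (r)) (p (t) (f (u) (u)))) (r)) (u))  →  (h (m (g (r)) (p (t) (f (u) (u)))) (r))
2. (h (m (g (r)) (p (t) (f (u) (u)))) (r))  →  (h (m (g (r)) (p (t) (u))) (r))


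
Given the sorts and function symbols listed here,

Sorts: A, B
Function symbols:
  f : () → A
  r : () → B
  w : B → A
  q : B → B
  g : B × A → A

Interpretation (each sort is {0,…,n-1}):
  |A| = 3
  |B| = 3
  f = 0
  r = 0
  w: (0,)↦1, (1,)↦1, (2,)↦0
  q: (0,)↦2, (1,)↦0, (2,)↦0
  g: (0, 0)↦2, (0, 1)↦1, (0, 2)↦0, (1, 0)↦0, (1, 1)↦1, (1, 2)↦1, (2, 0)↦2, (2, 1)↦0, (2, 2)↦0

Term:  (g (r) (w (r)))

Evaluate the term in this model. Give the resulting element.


  r = 0
  r = 0
  (w (r)) = w(0,) = 1
  (g (r) (w (r))) = g(0, 1) = 1

value = 1


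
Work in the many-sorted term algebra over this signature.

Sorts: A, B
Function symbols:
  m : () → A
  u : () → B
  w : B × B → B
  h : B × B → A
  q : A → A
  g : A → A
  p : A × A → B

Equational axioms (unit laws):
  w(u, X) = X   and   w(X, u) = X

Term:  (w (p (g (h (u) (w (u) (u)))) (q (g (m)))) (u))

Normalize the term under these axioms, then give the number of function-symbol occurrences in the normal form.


1. (w (p (g (h (u) (w (u) (u)))) (q (g (m)))) (u))  →  (p (g (h (u) (w (u) (u)))) (q (g (m))))
2. (p (g (h (u) (w (u) (u)))) (q (g (m))))  →  (p (g (h (u) (u))) (q (g (m))))
normal form: (p (g (h (u) (u))) (q (g (m))))

size = 8


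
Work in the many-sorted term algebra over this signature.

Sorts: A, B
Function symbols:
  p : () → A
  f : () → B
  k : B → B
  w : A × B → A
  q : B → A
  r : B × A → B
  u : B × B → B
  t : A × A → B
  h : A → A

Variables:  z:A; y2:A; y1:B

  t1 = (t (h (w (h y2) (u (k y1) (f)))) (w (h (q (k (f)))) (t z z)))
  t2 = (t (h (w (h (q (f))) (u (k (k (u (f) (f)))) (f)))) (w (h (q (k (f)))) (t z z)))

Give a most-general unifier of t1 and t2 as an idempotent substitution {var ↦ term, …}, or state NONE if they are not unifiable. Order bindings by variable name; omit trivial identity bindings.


{y1 ↦ (k (u (f) (f))), y2 ↦ (q (f))}


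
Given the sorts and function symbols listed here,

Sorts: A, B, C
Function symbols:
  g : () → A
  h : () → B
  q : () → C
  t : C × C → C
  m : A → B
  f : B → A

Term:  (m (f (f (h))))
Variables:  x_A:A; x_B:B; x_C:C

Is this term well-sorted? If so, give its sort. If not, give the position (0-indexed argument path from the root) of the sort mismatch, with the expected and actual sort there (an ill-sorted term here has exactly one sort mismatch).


ill-sorted at position [0, 0]: expected B, got A

      (h) : B
    (f (h)) : A
  (f (f (h))) : ✗ arg 0 at [0, 0] has sort A, expected B


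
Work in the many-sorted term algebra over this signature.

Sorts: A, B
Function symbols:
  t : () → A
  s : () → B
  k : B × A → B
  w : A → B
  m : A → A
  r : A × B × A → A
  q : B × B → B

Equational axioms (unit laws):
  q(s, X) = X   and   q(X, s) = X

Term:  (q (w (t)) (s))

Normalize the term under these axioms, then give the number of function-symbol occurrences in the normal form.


1. (q (w (t)) (s))  →  (w (t))
normal form: (w (t))

size = 2


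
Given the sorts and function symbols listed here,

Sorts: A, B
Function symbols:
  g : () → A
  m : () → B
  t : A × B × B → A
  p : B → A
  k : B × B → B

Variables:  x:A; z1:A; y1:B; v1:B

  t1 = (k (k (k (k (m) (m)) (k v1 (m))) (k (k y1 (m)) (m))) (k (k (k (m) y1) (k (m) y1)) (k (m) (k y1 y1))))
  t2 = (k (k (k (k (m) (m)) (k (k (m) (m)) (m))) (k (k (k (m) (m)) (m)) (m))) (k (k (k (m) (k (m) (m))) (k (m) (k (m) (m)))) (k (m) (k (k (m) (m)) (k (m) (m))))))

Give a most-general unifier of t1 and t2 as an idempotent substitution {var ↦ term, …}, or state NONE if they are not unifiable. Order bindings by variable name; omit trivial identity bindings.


{v1 ↦ (k (m) (m)), y1 ↦ (k (m) (m))}


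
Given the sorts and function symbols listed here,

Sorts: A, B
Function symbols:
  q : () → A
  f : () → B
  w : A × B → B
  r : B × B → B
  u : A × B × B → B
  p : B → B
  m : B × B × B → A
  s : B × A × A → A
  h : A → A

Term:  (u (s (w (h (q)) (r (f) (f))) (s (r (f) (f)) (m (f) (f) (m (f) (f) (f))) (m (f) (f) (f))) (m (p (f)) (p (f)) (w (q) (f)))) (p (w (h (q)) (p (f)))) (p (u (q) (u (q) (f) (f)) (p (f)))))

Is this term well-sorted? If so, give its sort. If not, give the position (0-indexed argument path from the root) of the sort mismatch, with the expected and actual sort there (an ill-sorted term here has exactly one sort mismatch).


ill-sorted at position [0, 1, 1, 2]: expected B, got A

        (q) : A
      (h (q)) : A
        (f) : B
        (f) : B
      (r (f) (f)) : B
    (w (h (q)) (r (f) (f))) : B
        (f) : B
        (f) : B
      (r (f) (f)) : B
        (f) : B
        (f) : B
          (f) : B
          (f) : B
          (f) : B
        (m (f) (f) (f)) : A
      (m (f) (f) (m (f) (f) (f))) : ✗ arg 2 at [0, 1, 1, 2] has sort A, expected B
        (f) : B
        (f) : B
        (f) : B
      (m (f) (f) (f)) : A
        (f) : B
      (p (f)) : B
        (f) : B
      (p (f)) : B
        (q) : A
        (f) : B
      (w (q) (f)) : B
    (m (p (f)) (p (f)) (w (q) (f))) : A
        (q) : A
      (h (q)) : A
        (f) : B
      (p (f)) : B
    (w (h (q)) (p (f))) : B
  (p (w (h (q)) (p (f)))) : B
      (q) : A
        (q) : A
        (f) : B
        (f) : B
      (u (q) (f) (f)) : B
        (f) : B
      (p (f)) : B
    (u (q) (u (q) (f) (f)) (p (f))) : B
  (p (u (q) (u (q) (f) (f)) (p (f)))) : B


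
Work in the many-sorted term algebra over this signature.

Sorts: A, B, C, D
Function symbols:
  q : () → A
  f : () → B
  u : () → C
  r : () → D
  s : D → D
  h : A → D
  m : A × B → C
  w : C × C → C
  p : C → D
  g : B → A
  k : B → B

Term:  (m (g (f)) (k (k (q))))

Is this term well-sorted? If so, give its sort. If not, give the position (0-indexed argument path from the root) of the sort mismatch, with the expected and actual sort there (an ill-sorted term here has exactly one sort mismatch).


    (f) : B
  (g (f)) : A
      (q) : A
    (k (q)) : ✗ arg 0 at [1, 0, 0] has sort A, expected B

ill-sorted at position [1, 0, 0]: expected B, got A


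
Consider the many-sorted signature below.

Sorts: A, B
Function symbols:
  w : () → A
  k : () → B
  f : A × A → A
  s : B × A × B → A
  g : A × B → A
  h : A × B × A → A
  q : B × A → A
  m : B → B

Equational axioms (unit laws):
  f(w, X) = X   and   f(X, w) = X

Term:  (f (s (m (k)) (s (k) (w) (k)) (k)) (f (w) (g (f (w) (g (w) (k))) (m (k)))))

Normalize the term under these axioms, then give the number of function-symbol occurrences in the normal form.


1. (f (s (m (k)) (s (k) (w) (k)) (k)) (f (w) (g (f (w) (g (w) (k))) (m (k)))))  →  (f (s (m (k)) (s (k) (w) (k)) (k)) (g (f (w) (g (w) (k))) (m (k))))
2. (f (s (m (k)) (s (k) (w) (k)) (k)) (g (f (w) (g (w) (k))) (m (k))))  →  (f (s (m (k)) (s (k) (w) (k)) (k)) (g (g (w) (k)) (m (k))))
normal form: (f (s (m (k)) (s (k) (w) (k)) (k)) (g (g (w) (k)) (m (k))))

size = 15


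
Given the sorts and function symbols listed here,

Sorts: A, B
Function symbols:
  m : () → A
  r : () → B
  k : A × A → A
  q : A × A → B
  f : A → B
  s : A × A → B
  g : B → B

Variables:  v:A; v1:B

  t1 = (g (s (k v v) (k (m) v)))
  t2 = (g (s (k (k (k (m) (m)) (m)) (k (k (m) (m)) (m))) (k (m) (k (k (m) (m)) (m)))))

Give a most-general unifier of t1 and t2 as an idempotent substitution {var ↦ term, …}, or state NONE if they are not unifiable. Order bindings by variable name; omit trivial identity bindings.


{v ↦ (k (k (m) (m)) (m))}


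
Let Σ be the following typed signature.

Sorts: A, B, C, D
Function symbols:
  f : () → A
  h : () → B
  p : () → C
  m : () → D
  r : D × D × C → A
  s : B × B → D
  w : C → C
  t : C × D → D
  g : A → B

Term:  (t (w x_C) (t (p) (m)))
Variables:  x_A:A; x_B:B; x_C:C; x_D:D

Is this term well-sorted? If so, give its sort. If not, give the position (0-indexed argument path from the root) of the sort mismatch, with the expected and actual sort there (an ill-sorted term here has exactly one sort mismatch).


well-sorted; sort = D

    x_C : C
  (w x_C) : C
    (p) : C
    (m) : D
  (t (p) (m)) : D
(t (w x_C) (t (p) (m))) : D


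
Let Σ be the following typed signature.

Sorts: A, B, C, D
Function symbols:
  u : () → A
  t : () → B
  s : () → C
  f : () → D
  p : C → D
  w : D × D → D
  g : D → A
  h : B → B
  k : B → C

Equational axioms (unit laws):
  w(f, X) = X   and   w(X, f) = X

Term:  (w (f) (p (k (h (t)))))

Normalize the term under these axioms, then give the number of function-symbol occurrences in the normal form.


size = 4

1. (w (f) (p (k (h (t)))))  →  (p (k (h (t))))
normal form: (p (k (h (t))))


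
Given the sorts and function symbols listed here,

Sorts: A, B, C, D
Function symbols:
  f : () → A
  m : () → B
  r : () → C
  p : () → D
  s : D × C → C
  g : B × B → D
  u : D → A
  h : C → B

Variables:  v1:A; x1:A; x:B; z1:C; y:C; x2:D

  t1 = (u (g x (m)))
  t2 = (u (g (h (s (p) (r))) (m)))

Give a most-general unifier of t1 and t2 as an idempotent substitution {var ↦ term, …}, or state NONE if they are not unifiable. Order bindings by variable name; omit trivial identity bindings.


{x ↦ (h (s (p) (r)))}


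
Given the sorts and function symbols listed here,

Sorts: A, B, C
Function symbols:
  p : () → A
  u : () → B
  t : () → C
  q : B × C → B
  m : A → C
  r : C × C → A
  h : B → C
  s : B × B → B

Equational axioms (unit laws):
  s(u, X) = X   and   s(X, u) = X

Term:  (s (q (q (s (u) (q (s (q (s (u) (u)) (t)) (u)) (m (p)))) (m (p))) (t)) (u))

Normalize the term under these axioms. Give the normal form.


1. (s (q (q (s (u) (q (s (q (s (u) (u)) (t)) (u)) (m (p)))) (m (p))) (t)) (u))  →  (q (q (s (u) (q (s (q (s (u) (u)) (t)) (u)) (m (p)))) (m (p))) (t))
2. (q (q (s (u) (q (s (q (s (u) (u)) (t)) (u)) (m (p)))) (m (p))) (t))  →  (q (q (q (s (q (s (u) (u)) (t)) (u)) (m (p))) (m (p))) (t))
3. (q (q (q (s (q (s (u) (u)) (t)) (u)) (m (p))) (m (p))) (t))  →  (q (q (q (q (s (u) (u)) (t)) (m (p))) (m (p))) (t))
4. (q (q (q (q (s (u) (u)) (t)) (m (p))) (m (p))) (t))  →  (q (q (q (q (u) (t)) (m (p))) (m (p))) (t))

normal form = (q (q (q (q (u) (t)) (m (p))) (m (p))) (t))


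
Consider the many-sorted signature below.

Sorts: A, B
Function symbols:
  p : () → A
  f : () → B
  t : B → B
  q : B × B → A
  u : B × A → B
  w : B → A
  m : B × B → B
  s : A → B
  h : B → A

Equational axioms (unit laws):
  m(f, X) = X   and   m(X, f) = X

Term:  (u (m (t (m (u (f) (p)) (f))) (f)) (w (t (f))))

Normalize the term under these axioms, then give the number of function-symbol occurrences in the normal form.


size = 8

1. (u (m (t (m (u (f) (p)) (f))) (f)) (w (t (f))))  →  (u (t (m (u (f) (p)) (f))) (w (t (f))))
2. (u (t (m (u (f) (p)) (f))) (w (t (f))))  →  (u (t (u (f) (p))) (w (t (f))))
normal form: (u (t (u (f) (p))) (w (t (f))))


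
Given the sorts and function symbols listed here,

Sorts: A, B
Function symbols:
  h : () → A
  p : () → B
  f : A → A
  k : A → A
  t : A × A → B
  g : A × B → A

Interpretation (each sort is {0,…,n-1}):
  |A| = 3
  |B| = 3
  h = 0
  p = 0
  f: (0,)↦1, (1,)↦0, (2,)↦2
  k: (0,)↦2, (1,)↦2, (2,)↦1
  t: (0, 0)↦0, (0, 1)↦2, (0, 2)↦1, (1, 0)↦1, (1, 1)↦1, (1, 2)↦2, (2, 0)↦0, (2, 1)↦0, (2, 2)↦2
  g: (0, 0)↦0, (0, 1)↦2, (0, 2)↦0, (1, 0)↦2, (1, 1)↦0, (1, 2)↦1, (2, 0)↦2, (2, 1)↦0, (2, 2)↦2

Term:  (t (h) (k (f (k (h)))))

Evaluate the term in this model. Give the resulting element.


value = 2

  h = 0
  h = 0
  (k (h)) = k(0,) = 2
  (f (k (h))) = f(2,) = 2
  (k (f (k (h)))) = k(2,) = 1
  (t (h) (k (f (k (h))))) = t(0, 1) = 2


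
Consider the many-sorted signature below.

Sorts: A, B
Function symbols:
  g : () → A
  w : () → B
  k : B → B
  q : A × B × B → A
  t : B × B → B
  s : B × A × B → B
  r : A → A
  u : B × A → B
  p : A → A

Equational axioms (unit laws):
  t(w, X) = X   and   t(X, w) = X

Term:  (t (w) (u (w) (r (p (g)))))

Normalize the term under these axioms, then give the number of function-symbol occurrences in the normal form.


size = 5

1. (t (w) (u (w) (r (p (g)))))  →  (u (w) (r (p (g))))
normal form: (u (w) (r (p (g))))


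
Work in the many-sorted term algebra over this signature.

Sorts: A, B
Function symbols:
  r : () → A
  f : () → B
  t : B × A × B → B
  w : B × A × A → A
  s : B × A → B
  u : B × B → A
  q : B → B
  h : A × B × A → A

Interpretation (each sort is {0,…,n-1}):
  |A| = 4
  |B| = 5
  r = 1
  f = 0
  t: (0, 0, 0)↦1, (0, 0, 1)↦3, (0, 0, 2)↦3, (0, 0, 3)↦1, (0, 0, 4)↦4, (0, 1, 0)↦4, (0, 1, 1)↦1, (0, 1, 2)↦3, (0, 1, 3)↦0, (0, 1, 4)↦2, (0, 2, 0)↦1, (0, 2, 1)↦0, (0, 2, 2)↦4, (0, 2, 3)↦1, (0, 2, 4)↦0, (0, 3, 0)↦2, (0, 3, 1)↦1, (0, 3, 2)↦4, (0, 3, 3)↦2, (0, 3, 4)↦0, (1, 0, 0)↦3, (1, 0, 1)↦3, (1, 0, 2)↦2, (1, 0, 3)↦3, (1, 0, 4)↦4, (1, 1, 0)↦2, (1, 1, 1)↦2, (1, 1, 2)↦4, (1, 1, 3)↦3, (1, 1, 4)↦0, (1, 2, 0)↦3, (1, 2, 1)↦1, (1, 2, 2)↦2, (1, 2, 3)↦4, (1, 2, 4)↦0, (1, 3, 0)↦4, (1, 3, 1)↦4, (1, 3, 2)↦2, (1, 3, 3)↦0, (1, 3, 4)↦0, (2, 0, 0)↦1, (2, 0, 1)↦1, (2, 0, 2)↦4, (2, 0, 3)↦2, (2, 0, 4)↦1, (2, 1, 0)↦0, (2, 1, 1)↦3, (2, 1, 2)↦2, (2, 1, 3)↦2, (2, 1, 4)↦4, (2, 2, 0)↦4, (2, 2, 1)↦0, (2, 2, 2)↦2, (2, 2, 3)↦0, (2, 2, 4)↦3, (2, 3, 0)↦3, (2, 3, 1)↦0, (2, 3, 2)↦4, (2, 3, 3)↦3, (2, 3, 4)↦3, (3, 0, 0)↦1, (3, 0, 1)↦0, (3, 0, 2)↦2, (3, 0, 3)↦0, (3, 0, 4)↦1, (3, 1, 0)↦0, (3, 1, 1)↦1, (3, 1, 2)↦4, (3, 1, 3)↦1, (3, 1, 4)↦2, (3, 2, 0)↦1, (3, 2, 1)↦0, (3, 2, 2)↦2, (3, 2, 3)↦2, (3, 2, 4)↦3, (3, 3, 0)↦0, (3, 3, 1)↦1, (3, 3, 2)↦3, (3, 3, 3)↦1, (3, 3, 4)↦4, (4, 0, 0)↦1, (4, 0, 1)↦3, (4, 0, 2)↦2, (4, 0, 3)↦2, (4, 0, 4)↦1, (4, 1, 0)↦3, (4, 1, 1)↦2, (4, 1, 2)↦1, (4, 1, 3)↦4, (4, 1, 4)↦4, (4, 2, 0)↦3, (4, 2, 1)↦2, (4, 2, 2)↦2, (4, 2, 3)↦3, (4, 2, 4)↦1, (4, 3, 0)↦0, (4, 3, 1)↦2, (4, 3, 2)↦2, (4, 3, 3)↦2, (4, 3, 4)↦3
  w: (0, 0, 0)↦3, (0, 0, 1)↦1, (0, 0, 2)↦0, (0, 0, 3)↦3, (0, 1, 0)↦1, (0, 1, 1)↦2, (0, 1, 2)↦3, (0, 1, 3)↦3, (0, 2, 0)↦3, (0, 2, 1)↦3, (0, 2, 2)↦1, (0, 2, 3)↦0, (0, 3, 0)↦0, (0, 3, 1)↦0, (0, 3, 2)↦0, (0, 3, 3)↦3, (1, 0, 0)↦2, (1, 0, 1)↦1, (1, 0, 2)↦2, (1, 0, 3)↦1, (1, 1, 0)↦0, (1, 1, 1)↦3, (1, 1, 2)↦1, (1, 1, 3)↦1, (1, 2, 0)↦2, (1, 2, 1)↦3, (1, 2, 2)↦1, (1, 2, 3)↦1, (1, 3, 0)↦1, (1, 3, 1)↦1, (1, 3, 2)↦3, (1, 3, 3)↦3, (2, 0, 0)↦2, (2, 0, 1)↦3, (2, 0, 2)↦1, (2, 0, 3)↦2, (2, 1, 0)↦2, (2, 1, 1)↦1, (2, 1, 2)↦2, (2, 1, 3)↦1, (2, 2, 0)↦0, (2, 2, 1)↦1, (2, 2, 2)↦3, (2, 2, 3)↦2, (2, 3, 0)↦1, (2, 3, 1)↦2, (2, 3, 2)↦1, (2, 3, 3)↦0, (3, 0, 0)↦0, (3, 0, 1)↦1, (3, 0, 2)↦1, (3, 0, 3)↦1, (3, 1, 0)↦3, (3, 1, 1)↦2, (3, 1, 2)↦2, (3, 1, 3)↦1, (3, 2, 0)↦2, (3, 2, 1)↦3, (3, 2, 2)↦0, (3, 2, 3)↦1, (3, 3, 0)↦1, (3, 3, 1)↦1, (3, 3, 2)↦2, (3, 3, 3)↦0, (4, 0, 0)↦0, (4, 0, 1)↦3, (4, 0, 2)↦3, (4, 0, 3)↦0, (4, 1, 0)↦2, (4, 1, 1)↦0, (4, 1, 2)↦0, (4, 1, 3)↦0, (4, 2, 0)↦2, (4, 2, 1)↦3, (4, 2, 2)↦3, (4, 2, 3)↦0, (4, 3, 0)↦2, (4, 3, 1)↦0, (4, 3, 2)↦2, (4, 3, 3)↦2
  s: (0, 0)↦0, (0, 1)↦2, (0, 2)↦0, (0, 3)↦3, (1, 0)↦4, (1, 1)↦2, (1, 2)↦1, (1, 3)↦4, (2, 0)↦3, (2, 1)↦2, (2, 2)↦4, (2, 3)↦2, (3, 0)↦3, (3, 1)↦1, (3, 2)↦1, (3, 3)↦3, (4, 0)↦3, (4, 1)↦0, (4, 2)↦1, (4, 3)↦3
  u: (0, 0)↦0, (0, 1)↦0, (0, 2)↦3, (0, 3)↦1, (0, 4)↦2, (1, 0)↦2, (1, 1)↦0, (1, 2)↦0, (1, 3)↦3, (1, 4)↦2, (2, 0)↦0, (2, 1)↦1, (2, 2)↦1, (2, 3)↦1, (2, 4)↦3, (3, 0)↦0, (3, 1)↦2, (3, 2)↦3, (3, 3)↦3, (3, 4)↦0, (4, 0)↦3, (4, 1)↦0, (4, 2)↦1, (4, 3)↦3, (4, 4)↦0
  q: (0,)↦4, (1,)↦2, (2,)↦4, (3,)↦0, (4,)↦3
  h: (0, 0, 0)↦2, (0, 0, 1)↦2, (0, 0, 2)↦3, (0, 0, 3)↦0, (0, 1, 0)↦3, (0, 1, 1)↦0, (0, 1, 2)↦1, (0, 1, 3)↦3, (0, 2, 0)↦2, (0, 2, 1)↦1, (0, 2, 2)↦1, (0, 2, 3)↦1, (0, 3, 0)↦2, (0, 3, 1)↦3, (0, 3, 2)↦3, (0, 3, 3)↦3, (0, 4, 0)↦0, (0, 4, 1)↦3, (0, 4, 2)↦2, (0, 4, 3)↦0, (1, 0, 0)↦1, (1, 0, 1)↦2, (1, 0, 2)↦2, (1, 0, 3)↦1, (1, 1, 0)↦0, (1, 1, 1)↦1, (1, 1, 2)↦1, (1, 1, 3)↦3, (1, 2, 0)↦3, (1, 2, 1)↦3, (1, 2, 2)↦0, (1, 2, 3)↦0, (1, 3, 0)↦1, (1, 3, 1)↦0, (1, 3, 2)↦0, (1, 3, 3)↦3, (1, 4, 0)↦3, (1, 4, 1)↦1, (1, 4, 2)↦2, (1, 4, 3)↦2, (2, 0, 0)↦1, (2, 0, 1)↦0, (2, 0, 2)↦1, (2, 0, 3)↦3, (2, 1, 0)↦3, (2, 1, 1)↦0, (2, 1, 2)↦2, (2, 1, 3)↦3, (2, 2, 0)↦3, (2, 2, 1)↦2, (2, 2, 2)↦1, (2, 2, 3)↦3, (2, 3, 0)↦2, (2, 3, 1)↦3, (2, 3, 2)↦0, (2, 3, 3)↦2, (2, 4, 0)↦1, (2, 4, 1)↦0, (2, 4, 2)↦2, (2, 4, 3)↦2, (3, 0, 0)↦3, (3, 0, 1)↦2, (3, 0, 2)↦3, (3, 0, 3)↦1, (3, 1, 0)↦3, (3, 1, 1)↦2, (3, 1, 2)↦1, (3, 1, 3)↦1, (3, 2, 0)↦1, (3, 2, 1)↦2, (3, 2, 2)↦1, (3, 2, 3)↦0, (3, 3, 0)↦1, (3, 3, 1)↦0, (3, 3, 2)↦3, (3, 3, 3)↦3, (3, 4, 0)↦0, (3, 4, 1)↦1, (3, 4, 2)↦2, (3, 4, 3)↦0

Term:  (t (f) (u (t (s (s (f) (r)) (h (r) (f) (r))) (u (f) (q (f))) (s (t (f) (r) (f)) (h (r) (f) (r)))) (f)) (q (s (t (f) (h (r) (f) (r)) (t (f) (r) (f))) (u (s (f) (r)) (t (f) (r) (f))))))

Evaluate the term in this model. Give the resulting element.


  f = 0
  f = 0
  r = 1
  (s (f) (r)) = s(0, 1) = 2
  r = 1
  f = 0
  r = 1
  (h (r) (f) (r)) = h(1, 0, 1) = 2
  (s (s (f) (r)) (h (r) (f) (r))) = s(2, 2) = 4
  f = 0
  f = 0
  (q (f)) = q(0,) = 4
  (u (f) (q (f))) = u(0, 4) = 2
  f = 0
  r = 1
  f = 0
  (t (f) (r) (f)) = t(0, 1, 0) = 4
  r = 1
  f = 0
  r = 1
  (h (r) (f) (r)) = h(1, 0, 1) = 2
  (s (t (f) (r) (f)) (h (r) (f) (r))) = s(4, 2) = 1
  (t (s (s (f) (r)) (h (r) (f) (r))) (u (f) (q (f))) (s (t (f) (r) (f)) (h (r) (f) (r)))) = t(4, 2, 1) = 2
  f = 0
  (u (t (s (s (f) (r)) (h (r) (f) (r))) (u (f) (q (f))) (s (t (f) (r) (f)) (h (r) (f) (r)))) (f)) = u(2, 0) = 0
  f = 0
  r = 1
  f = 0
  r = 1
  (h (r) (f) (r)) = h(1, 0, 1) = 2
  f = 0
  r = 1
  f = 0
  (t (f) (r) (f)) = t(0, 1, 0) = 4
  (t (f) (h (r) (f) (r)) (t (f) (r) (f))) = t(0, 2, 4) = 0
  f = 0
  r = 1
  (s (f) (r)) = s(0, 1) = 2
  f = 0
  r = 1
  f = 0
  (t (f) (r) (f)) = t(0, 1, 0) = 4
  (u (s (f) (r)) (t (f) (r) (f))) = u(2, 4) = 3
  (s (t (f) (h (r) (f) (r)) (t (f) (r) (f))) (u (s (f) (r)) (t (f) (r) (f)))) = s(0, 3) = 3
  (q (s (t (f) (h (r) (f) (r)) (t (f) (r) (f))) (u (s (f) (r)) (t (f) (r) (f))))) = q(3,) = 0
  (t (f) (u (t (s (s (f) (r)) (h (r) (f) (r))) (u (f) (q (f))) (s (t (f) (r) (f)) (h (r) (f) (r)))) (f)) (q (s (t (f) (h (r) (f) (r)) (t (f) (r) (f))) (u (s (f) (r)) (t (f) (r) (f)))))) = t(0, 0, 0) = 1

value = 1
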